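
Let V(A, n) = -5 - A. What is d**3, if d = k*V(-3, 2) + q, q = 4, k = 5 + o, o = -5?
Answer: 64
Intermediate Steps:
k = 0 (k = 5 - 5 = 0)
d = 4 (d = 0*(-5 - 1*(-3)) + 4 = 0*(-5 + 3) + 4 = 0*(-2) + 4 = 0 + 4 = 4)
d**3 = 4**3 = 64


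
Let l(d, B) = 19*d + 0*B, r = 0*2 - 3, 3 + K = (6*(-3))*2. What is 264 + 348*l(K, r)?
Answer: -257604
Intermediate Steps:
K = -39 (K = -3 + (6*(-3))*2 = -3 - 18*2 = -3 - 36 = -39)
r = -3 (r = 0 - 3 = -3)
l(d, B) = 19*d (l(d, B) = 19*d + 0 = 19*d)
264 + 348*l(K, r) = 264 + 348*(19*(-39)) = 264 + 348*(-741) = 264 - 257868 = -257604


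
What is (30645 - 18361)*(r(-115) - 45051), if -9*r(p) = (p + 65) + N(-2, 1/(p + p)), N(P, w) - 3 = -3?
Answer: -4980044156/9 ≈ -5.5334e+8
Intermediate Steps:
N(P, w) = 0 (N(P, w) = 3 - 3 = 0)
r(p) = -65/9 - p/9 (r(p) = -((p + 65) + 0)/9 = -((65 + p) + 0)/9 = -(65 + p)/9 = -65/9 - p/9)
(30645 - 18361)*(r(-115) - 45051) = (30645 - 18361)*((-65/9 - ⅑*(-115)) - 45051) = 12284*((-65/9 + 115/9) - 45051) = 12284*(50/9 - 45051) = 12284*(-405409/9) = -4980044156/9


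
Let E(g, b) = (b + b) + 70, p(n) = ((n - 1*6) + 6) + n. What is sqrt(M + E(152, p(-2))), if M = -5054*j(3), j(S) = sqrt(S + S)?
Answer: sqrt(62 - 5054*sqrt(6)) ≈ 110.99*I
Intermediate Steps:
p(n) = 2*n (p(n) = ((n - 6) + 6) + n = ((-6 + n) + 6) + n = n + n = 2*n)
j(S) = sqrt(2)*sqrt(S) (j(S) = sqrt(2*S) = sqrt(2)*sqrt(S))
E(g, b) = 70 + 2*b (E(g, b) = 2*b + 70 = 70 + 2*b)
M = -5054*sqrt(6) (M = -5054*sqrt(2)*sqrt(3) = -5054*sqrt(6) ≈ -12380.)
sqrt(M + E(152, p(-2))) = sqrt(-5054*sqrt(6) + (70 + 2*(2*(-2)))) = sqrt(-5054*sqrt(6) + (70 + 2*(-4))) = sqrt(-5054*sqrt(6) + (70 - 8)) = sqrt(-5054*sqrt(6) + 62) = sqrt(62 - 5054*sqrt(6))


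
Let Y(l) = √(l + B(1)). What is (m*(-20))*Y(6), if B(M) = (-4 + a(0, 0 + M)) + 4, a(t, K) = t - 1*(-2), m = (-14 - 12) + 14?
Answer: 480*√2 ≈ 678.82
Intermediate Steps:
m = -12 (m = -26 + 14 = -12)
a(t, K) = 2 + t (a(t, K) = t + 2 = 2 + t)
B(M) = 2 (B(M) = (-4 + (2 + 0)) + 4 = (-4 + 2) + 4 = -2 + 4 = 2)
Y(l) = √(2 + l) (Y(l) = √(l + 2) = √(2 + l))
(m*(-20))*Y(6) = (-12*(-20))*√(2 + 6) = 240*√8 = 240*(2*√2) = 480*√2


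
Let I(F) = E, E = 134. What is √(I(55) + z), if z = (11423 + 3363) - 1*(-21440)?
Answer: 6*√1010 ≈ 190.68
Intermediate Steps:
I(F) = 134
z = 36226 (z = 14786 + 21440 = 36226)
√(I(55) + z) = √(134 + 36226) = √36360 = 6*√1010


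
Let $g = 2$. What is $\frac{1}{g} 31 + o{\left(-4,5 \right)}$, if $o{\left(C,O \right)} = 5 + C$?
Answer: $\frac{33}{2} \approx 16.5$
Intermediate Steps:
$\frac{1}{g} 31 + o{\left(-4,5 \right)} = \frac{1}{2} \cdot 31 + \left(5 - 4\right) = \frac{1}{2} \cdot 31 + 1 = \frac{31}{2} + 1 = \frac{33}{2}$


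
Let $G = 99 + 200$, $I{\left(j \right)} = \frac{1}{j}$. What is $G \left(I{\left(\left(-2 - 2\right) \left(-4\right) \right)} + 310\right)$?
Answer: $\frac{1483339}{16} \approx 92709.0$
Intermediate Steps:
$G = 299$
$G \left(I{\left(\left(-2 - 2\right) \left(-4\right) \right)} + 310\right) = 299 \left(\frac{1}{\left(-2 - 2\right) \left(-4\right)} + 310\right) = 299 \left(\frac{1}{\left(-4\right) \left(-4\right)} + 310\right) = 299 \left(\frac{1}{16} + 310\right) = 299 \cdot \frac{4961}{16} = \frac{1483339}{16}$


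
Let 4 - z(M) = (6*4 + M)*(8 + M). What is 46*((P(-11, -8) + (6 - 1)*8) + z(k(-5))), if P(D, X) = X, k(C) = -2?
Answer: -4416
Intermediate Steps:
z(M) = 4 - (8 + M)*(24 + M) (z(M) = 4 - (6*4 + M)*(8 + M) = 4 - (24 + M)*(8 + M) = 4 - (8 + M)*(24 + M))
46*((P(-11, -8) + (6 - 1)*8) + z(k(-5))) = 46*((-8 + (6 - 1)*8) + (-188 - 1*(-2)² - 32*(-2))) = 46*((-8 + 5*8) + (-188 - 1*4 + 64)) = 46*((-8 + 40) + (-188 - 4 + 64)) = 46*(32 - 128) = 46*(-96) = -4416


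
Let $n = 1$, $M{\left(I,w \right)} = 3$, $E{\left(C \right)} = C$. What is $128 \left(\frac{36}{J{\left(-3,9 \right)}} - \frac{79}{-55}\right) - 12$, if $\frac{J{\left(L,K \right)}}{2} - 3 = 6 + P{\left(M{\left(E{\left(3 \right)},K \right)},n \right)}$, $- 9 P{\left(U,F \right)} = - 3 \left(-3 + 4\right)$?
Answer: $\frac{161204}{385} \approx 418.71$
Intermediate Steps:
$P{\left(U,F \right)} = \frac{1}{3}$ ($P{\left(U,F \right)} = - \frac{\left(-3\right) \left(-3 + 4\right)}{9} = - \frac{\left(-3\right) 1}{9} = \left(- \frac{1}{9}\right) \left(-3\right) = \frac{1}{3}$)
$J{\left(L,K \right)} = \frac{56}{3}$ ($J{\left(L,K \right)} = 6 + 2 \left(6 + \frac{1}{3}\right) = 6 + 2 \cdot \frac{19}{3} = 6 + \frac{38}{3} = \frac{56}{3}$)
$128 \left(\frac{36}{J{\left(-3,9 \right)}} - \frac{79}{-55}\right) - 12 = 128 \left(\frac{36}{\frac{56}{3}} - \frac{79}{-55}\right) - 12 = 128 \left(36 \cdot \frac{3}{56} - - \frac{79}{55}\right) - 12 = 128 \left(\frac{27}{14} + \frac{79}{55}\right) - 12 = 128 \cdot \frac{2591}{770} - 12 = \frac{165824}{385} - 12 = \frac{161204}{385}$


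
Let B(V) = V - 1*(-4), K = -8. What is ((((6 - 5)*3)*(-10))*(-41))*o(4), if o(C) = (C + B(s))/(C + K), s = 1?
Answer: -5535/2 ≈ -2767.5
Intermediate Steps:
B(V) = 4 + V (B(V) = V + 4 = 4 + V)
o(C) = (5 + C)/(-8 + C) (o(C) = (C + (4 + 1))/(C - 8) = (C + 5)/(-8 + C) = (5 + C)/(-8 + C))
((((6 - 5)*3)*(-10))*(-41))*o(4) = ((((6 - 5)*3)*(-10))*(-41))*((5 + 4)/(-8 + 4)) = (((1*3)*(-10))*(-41))*(9/(-4)) = ((3*(-10))*(-41))*(-¼*9) = -30*(-41)*(-9/4) = 1230*(-9/4) = -5535/2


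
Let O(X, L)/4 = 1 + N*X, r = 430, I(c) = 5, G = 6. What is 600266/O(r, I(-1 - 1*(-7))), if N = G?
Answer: 300133/5162 ≈ 58.143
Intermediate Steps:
N = 6
O(X, L) = 4 + 24*X (O(X, L) = 4*(1 + 6*X) = 4 + 24*X)
600266/O(r, I(-1 - 1*(-7))) = 600266/(4 + 24*430) = 600266/(4 + 10320) = 600266/10324 = 600266*(1/10324) = 300133/5162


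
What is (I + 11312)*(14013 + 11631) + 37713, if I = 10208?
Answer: 551896593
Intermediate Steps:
(I + 11312)*(14013 + 11631) + 37713 = (10208 + 11312)*(14013 + 11631) + 37713 = 21520*25644 + 37713 = 551858880 + 37713 = 551896593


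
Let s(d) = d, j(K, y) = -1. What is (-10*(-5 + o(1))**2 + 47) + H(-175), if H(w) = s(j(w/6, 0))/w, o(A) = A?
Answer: -19774/175 ≈ -112.99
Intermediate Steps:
H(w) = -1/w
(-10*(-5 + o(1))**2 + 47) + H(-175) = (-10*(-5 + 1)**2 + 47) - 1/(-175) = (-10*(-4)**2 + 47) - 1*(-1/175) = (-10*16 + 47) + 1/175 = (-160 + 47) + 1/175 = -113 + 1/175 = -19774/175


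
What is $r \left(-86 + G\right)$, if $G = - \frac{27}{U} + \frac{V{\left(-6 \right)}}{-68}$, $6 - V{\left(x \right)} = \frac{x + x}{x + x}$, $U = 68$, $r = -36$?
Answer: $\frac{52920}{17} \approx 3112.9$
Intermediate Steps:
$V{\left(x \right)} = 5$ ($V{\left(x \right)} = 6 - \frac{x + x}{x + x} = 6 - \frac{2 x}{2 x} = 6 - 2 x \frac{1}{2 x} = 6 - 1 = 5$)
$G = - \frac{8}{17}$ ($G = - \frac{27}{68} + \frac{5}{-68} = \left(-27\right) \frac{1}{68} + 5 \left(- \frac{1}{68}\right) = - \frac{27}{68} - \frac{5}{68} = - \frac{8}{17} \approx -0.47059$)
$r \left(-86 + G\right) = - 36 \left(-86 - \frac{8}{17}\right) = \left(-36\right) \left(- \frac{1470}{17}\right) = \frac{52920}{17}$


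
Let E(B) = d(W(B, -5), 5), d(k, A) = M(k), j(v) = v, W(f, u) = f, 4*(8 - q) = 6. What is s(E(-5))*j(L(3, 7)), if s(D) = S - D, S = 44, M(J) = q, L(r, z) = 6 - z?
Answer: -75/2 ≈ -37.500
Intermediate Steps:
q = 13/2 (q = 8 - ¼*6 = 8 - 3/2 = 13/2 ≈ 6.5000)
M(J) = 13/2
d(k, A) = 13/2
E(B) = 13/2
s(D) = 44 - D
s(E(-5))*j(L(3, 7)) = (44 - 1*13/2)*(6 - 1*7) = (44 - 13/2)*(6 - 7) = (75/2)*(-1) = -75/2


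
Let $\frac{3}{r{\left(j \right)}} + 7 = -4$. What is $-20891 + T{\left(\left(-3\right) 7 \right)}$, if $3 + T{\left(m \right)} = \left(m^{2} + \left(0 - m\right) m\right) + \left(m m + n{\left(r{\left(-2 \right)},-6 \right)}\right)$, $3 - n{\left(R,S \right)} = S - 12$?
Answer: $-20432$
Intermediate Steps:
$r{\left(j \right)} = - \frac{3}{11}$ ($r{\left(j \right)} = \frac{3}{-7 - 4} = \frac{3}{-11} = 3 \left(- \frac{1}{11}\right) = - \frac{3}{11}$)
$n{\left(R,S \right)} = 15 - S$ ($n{\left(R,S \right)} = 3 - \left(S - 12\right) = 3 - \left(-12 + S\right) = 15 - S$)
$T{\left(m \right)} = 18 + m^{2}$ ($T{\left(m \right)} = -3 + \left(\left(m^{2} + \left(0 - m\right) m\right) + \left(m m + \left(15 - -6\right)\right)\right) = -3 + \left(\left(m^{2} + - m m\right) + \left(m^{2} + \left(15 + 6\right)\right)\right) = -3 + \left(\left(m^{2} - m^{2}\right) + \left(m^{2} + 21\right)\right) = -3 + \left(0 + \left(21 + m^{2}\right)\right) = -3 + \left(21 + m^{2}\right) = 18 + m^{2}$)
$-20891 + T{\left(\left(-3\right) 7 \right)} = -20891 + \left(18 + \left(\left(-3\right) 7\right)^{2}\right) = -20891 + \left(18 + \left(-21\right)^{2}\right) = -20891 + \left(18 + 441\right) = -20891 + 459 = -20432$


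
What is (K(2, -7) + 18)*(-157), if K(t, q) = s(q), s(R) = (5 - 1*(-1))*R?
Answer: 3768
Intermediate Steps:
s(R) = 6*R (s(R) = (5 + 1)*R = 6*R)
K(t, q) = 6*q
(K(2, -7) + 18)*(-157) = (6*(-7) + 18)*(-157) = (-42 + 18)*(-157) = -24*(-157) = 3768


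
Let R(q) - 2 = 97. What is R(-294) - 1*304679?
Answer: -304580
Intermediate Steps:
R(q) = 99 (R(q) = 2 + 97 = 99)
R(-294) - 1*304679 = 99 - 1*304679 = 99 - 304679 = -304580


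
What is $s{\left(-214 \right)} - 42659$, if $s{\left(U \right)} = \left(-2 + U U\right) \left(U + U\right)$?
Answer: $-19642491$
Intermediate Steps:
$s{\left(U \right)} = 2 U \left(-2 + U^{2}\right)$ ($s{\left(U \right)} = \left(-2 + U^{2}\right) 2 U = 2 U \left(-2 + U^{2}\right)$)
$s{\left(-214 \right)} - 42659 = 2 \left(-214\right) \left(-2 + \left(-214\right)^{2}\right) - 42659 = 2 \left(-214\right) \left(-2 + 45796\right) - 42659 = 2 \left(-214\right) 45794 - 42659 = -19599832 - 42659 = -19642491$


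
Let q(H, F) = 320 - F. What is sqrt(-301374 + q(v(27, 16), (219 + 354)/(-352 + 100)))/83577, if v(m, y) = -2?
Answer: I*sqrt(531055245)/3510234 ≈ 0.006565*I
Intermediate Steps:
sqrt(-301374 + q(v(27, 16), (219 + 354)/(-352 + 100)))/83577 = sqrt(-301374 + (320 - (219 + 354)/(-352 + 100)))/83577 = sqrt(-301374 + (320 - 573/(-252)))*(1/83577) = sqrt(-301374 + (320 - 573*(-1)/252))*(1/83577) = sqrt(-301374 + (320 - 1*(-191/84)))*(1/83577) = sqrt(-301374 + (320 + 191/84))*(1/83577) = sqrt(-301374 + 27071/84)*(1/83577) = sqrt(-25288345/84)*(1/83577) = (I*sqrt(531055245)/42)*(1/83577) = I*sqrt(531055245)/3510234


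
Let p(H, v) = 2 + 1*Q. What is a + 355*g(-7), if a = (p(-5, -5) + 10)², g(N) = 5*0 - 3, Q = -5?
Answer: -1016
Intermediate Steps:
g(N) = -3 (g(N) = 0 - 3 = -3)
p(H, v) = -3 (p(H, v) = 2 + 1*(-5) = 2 - 5 = -3)
a = 49 (a = (-3 + 10)² = 7² = 49)
a + 355*g(-7) = 49 + 355*(-3) = 49 - 1065 = -1016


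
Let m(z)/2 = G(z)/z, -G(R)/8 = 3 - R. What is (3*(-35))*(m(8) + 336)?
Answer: -36330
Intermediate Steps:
G(R) = -24 + 8*R (G(R) = -8*(3 - R) = -24 + 8*R)
m(z) = 2*(-24 + 8*z)/z (m(z) = 2*((-24 + 8*z)/z) = 2*(-24 + 8*z)/z)
(3*(-35))*(m(8) + 336) = (3*(-35))*((16 - 48/8) + 336) = -105*((16 - 48*⅛) + 336) = -105*((16 - 6) + 336) = -105*(10 + 336) = -105*346 = -36330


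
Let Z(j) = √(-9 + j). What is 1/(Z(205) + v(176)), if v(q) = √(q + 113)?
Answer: 1/31 ≈ 0.032258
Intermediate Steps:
v(q) = √(113 + q)
1/(Z(205) + v(176)) = 1/(√(-9 + 205) + √(113 + 176)) = 1/(√196 + √289) = 1/(14 + 17) = 1/31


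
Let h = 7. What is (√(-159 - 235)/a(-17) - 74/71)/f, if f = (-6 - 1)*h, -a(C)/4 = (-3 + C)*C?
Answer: 74/3479 + I*√394/66640 ≈ 0.02127 + 0.00029786*I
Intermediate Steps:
a(C) = -4*C*(-3 + C) (a(C) = -4*(-3 + C)*C = -4*C*(-3 + C))
f = -49 (f = (-6 - 1)*7 = -7*7 = -49)
(√(-159 - 235)/a(-17) - 74/71)/f = (√(-159 - 235)/((4*(-17)*(3 - 1*(-17)))) - 74/71)/(-49) = (√(-394)/((4*(-17)*(3 + 17))) - 74*1/71)*(-1/49) = ((I*√394)/((4*(-17)*20)) - 74/71)*(-1/49) = ((I*√394)/(-1360) - 74/71)*(-1/49) = ((I*√394)*(-1/1360) - 74/71)*(-1/49) = (-I*√394/1360 - 74/71)*(-1/49) = (-74/71 - I*√394/1360)*(-1/49) = 74/3479 + I*√394/66640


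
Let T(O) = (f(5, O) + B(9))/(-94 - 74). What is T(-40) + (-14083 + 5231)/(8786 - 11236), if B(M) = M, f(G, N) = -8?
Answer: 106049/29400 ≈ 3.6071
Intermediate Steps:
T(O) = -1/168 (T(O) = (-8 + 9)/(-94 - 74) = 1/(-168) = 1*(-1/168) = -1/168)
T(-40) + (-14083 + 5231)/(8786 - 11236) = -1/168 + (-14083 + 5231)/(8786 - 11236) = -1/168 - 8852/(-2450) = -1/168 - 8852*(-1/2450) = -1/168 + 4426/1225 = 106049/29400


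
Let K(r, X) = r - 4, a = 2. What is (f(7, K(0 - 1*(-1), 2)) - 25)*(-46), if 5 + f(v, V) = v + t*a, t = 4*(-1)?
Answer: 1426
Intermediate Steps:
K(r, X) = -4 + r
t = -4
f(v, V) = -13 + v (f(v, V) = -5 + (v - 4*2) = -5 + (v - 8) = -5 + (-8 + v) = -13 + v)
(f(7, K(0 - 1*(-1), 2)) - 25)*(-46) = ((-13 + 7) - 25)*(-46) = (-6 - 25)*(-46) = -31*(-46) = 1426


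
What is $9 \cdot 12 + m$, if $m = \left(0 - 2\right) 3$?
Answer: $102$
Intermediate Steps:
$m = -6$ ($m = \left(-2\right) 3 = -6$)
$9 \cdot 12 + m = 9 \cdot 12 - 6 = 108 - 6 = 102$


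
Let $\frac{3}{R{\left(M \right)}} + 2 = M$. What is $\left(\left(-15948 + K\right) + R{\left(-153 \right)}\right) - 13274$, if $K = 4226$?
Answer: $- \frac{3874383}{155} \approx -24996.0$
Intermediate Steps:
$R{\left(M \right)} = \frac{3}{-2 + M}$
$\left(\left(-15948 + K\right) + R{\left(-153 \right)}\right) - 13274 = \left(\left(-15948 + 4226\right) + \frac{3}{-2 - 153}\right) - 13274 = \left(-11722 + \frac{3}{-155}\right) - 13274 = \left(-11722 + 3 \left(- \frac{1}{155}\right)\right) - 13274 = \left(-11722 - \frac{3}{155}\right) - 13274 = - \frac{1816913}{155} - 13274 = - \frac{3874383}{155}$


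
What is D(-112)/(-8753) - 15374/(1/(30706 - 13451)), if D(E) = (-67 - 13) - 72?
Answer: -2321981572458/8753 ≈ -2.6528e+8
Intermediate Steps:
D(E) = -152 (D(E) = -80 - 72 = -152)
D(-112)/(-8753) - 15374/(1/(30706 - 13451)) = -152/(-8753) - 15374/(1/(30706 - 13451)) = -152*(-1/8753) - 15374/(1/17255) = 152/8753 - 15374/1/17255 = 152/8753 - 15374*17255 = 152/8753 - 265278370 = -2321981572458/8753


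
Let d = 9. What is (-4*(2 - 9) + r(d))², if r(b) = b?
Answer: 1369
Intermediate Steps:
(-4*(2 - 9) + r(d))² = (-4*(2 - 9) + 9)² = (-4*(-7) + 9)² = (28 + 9)² = 37² = 1369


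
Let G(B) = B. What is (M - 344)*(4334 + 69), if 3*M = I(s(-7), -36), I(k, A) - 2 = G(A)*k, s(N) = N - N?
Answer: -4535090/3 ≈ -1.5117e+6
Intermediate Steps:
s(N) = 0
I(k, A) = 2 + A*k
M = ⅔ (M = (2 - 36*0)/3 = (2 + 0)/3 = (⅓)*2 = ⅔ ≈ 0.66667)
(M - 344)*(4334 + 69) = (⅔ - 344)*(4334 + 69) = -1030/3*4403 = -4535090/3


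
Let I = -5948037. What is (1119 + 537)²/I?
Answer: -304704/660893 ≈ -0.46105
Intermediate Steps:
(1119 + 537)²/I = (1119 + 537)²/(-5948037) = 1656²*(-1/5948037) = 2742336*(-1/5948037) = -304704/660893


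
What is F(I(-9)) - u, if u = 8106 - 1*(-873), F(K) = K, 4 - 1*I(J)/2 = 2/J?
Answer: -80735/9 ≈ -8970.6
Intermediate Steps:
I(J) = 8 - 4/J
u = 8979 (u = 8106 + 873 = 8979)
F(I(-9)) - u = (8 - 4/(-9)) - 1*8979 = (8 - 4*(-1/9)) - 8979 = (8 + 4/9) - 8979 = 76/9 - 8979 = -80735/9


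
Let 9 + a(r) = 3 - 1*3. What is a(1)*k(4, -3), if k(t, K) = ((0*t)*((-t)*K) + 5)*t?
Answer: -180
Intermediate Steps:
k(t, K) = 5*t (k(t, K) = (0*(-K*t) + 5)*t = (0 + 5)*t = 5*t)
a(r) = -9 (a(r) = -9 + (3 - 1*3) = -9 + (3 - 3) = -9 + 0 = -9)
a(1)*k(4, -3) = -45*4 = -9*20 = -180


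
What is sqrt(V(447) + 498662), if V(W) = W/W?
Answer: 3*sqrt(55407) ≈ 706.16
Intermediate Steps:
V(W) = 1
sqrt(V(447) + 498662) = sqrt(1 + 498662) = sqrt(498663) = 3*sqrt(55407)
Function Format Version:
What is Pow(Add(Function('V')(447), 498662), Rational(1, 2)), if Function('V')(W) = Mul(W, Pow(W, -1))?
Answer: Mul(3, Pow(55407, Rational(1, 2))) ≈ 706.16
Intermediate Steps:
Function('V')(W) = 1
Pow(Add(Function('V')(447), 498662), Rational(1, 2)) = Pow(Add(1, 498662), Rational(1, 2)) = Pow(498663, Rational(1, 2)) = Mul(3, Pow(55407, Rational(1, 2)))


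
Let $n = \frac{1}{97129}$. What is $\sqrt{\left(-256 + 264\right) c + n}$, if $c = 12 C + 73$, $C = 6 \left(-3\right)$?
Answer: $\frac{15 i \sqrt{47966865263}}{97129} \approx 33.823 i$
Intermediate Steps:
$C = -18$
$n = \frac{1}{97129} \approx 1.0296 \cdot 10^{-5}$
$c = -143$ ($c = 12 \left(-18\right) + 73 = -216 + 73 = -143$)
$\sqrt{\left(-256 + 264\right) c + n} = \sqrt{\left(-256 + 264\right) \left(-143\right) + \frac{1}{97129}} = \sqrt{8 \left(-143\right) + \frac{1}{97129}} = \sqrt{-1144 + \frac{1}{97129}} = \sqrt{- \frac{111115575}{97129}} = \frac{15 i \sqrt{47966865263}}{97129}$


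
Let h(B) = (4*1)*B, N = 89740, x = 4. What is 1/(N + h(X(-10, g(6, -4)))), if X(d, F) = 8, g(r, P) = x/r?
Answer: 1/89772 ≈ 1.1139e-5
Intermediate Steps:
g(r, P) = 4/r
h(B) = 4*B
1/(N + h(X(-10, g(6, -4)))) = 1/(89740 + 4*8) = 1/(89740 + 32) = 1/89772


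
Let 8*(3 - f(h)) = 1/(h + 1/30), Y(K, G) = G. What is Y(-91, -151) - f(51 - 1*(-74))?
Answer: -2310601/15004 ≈ -154.00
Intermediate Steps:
f(h) = 3 - 1/(8*(1/30 + h)) (f(h) = 3 - 1/(8*(h + 1/30)) = 3 - 1/(8*(1/30 + h)))
Y(-91, -151) - f(51 - 1*(-74)) = -151 - 3*(-1 + 120*(51 - 1*(-74)))/(4*(1 + 30*(51 - 1*(-74)))) = -151 - 3*(-1 + 120*(51 + 74))/(4*(1 + 30*(51 + 74))) = -151 - 3*(-1 + 120*125)/(4*(1 + 30*125)) = -151 - 3*(-1 + 15000)/(4*(1 + 3750)) = -151 - 3*14999/(4*3751) = -151 - 1*44997/15004 = -151 - 44997/15004 = -2310601/15004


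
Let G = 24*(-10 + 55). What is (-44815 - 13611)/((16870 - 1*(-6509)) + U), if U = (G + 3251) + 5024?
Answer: -29213/16367 ≈ -1.7849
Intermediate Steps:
G = 1080 (G = 24*45 = 1080)
U = 9355 (U = (1080 + 3251) + 5024 = 4331 + 5024 = 9355)
(-44815 - 13611)/((16870 - 1*(-6509)) + U) = (-44815 - 13611)/((16870 - 1*(-6509)) + 9355) = -58426/((16870 + 6509) + 9355) = -58426/(23379 + 9355) = -58426/32734 = -58426*1/32734 = -29213/16367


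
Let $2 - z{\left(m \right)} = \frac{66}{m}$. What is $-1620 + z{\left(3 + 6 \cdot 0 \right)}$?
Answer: $-1640$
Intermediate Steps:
$z{\left(m \right)} = 2 - \frac{66}{m}$
$-1620 + z{\left(3 + 6 \cdot 0 \right)} = -1620 + \left(2 - \frac{66}{3 + 6 \cdot 0}\right) = -1620 + \left(2 - \frac{66}{3 + 0}\right) = -1620 + \left(2 - \frac{66}{3}\right) = -1620 + \left(2 - 22\right) = -1620 - 20 = -1640$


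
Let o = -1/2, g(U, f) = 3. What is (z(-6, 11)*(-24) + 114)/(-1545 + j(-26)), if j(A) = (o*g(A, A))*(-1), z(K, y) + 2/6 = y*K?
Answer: -3412/3087 ≈ -1.1053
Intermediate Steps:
z(K, y) = -1/3 + K*y (z(K, y) = -1/3 + y*K = -1/3 + K*y)
o = -1/2 (o = -1*1/2 = -1/2 ≈ -0.50000)
j(A) = 3/2 (j(A) = -1/2*3*(-1) = -3/2*(-1) = 3/2)
(z(-6, 11)*(-24) + 114)/(-1545 + j(-26)) = ((-1/3 - 6*11)*(-24) + 114)/(-1545 + 3/2) = ((-1/3 - 66)*(-24) + 114)/(-3087/2) = (-199/3*(-24) + 114)*(-2/3087) = (1592 + 114)*(-2/3087) = 1706*(-2/3087) = -3412/3087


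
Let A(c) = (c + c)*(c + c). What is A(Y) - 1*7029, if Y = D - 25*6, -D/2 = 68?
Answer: 320155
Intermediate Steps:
D = -136 (D = -2*68 = -136)
Y = -286 (Y = -136 - 25*6 = -136 - 1*150 = -136 - 150 = -286)
A(c) = 4*c**2 (A(c) = (2*c)*(2*c) = 4*c**2)
A(Y) - 1*7029 = 4*(-286)**2 - 1*7029 = 4*81796 - 7029 = 327184 - 7029 = 320155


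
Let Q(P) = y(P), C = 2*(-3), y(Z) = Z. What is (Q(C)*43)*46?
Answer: -11868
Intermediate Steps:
C = -6
Q(P) = P
(Q(C)*43)*46 = -6*43*46 = -258*46 = -11868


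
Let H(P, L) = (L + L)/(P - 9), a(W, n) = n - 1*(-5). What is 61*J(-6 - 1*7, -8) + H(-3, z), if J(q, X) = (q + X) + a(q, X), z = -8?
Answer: -4388/3 ≈ -1462.7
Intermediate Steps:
a(W, n) = 5 + n (a(W, n) = n + 5 = 5 + n)
J(q, X) = 5 + q + 2*X (J(q, X) = (q + X) + (5 + X) = (X + q) + (5 + X) = 5 + q + 2*X)
H(P, L) = 2*L/(-9 + P) (H(P, L) = (2*L)/(-9 + P) = 2*L/(-9 + P))
61*J(-6 - 1*7, -8) + H(-3, z) = 61*(5 + (-6 - 1*7) + 2*(-8)) + 2*(-8)/(-9 - 3) = 61*(5 + (-6 - 7) - 16) + 2*(-8)/(-12) = 61*(5 - 13 - 16) + 2*(-8)*(-1/12) = 61*(-24) + 4/3 = -1464 + 4/3 = -4388/3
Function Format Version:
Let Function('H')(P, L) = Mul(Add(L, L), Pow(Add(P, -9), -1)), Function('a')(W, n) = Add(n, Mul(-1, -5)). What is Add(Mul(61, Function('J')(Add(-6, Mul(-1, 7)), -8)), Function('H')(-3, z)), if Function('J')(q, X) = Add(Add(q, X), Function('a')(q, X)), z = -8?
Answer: Rational(-4388, 3) ≈ -1462.7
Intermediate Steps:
Function('a')(W, n) = Add(5, n) (Function('a')(W, n) = Add(n, 5) = Add(5, n))
Function('J')(q, X) = Add(5, q, Mul(2, X)) (Function('J')(q, X) = Add(Add(q, X), Add(5, X)) = Add(Add(X, q), Add(5, X)) = Add(5, q, Mul(2, X)))
Function('H')(P, L) = Mul(2, L, Pow(Add(-9, P), -1)) (Function('H')(P, L) = Mul(Mul(2, L), Pow(Add(-9, P), -1)) = Mul(2, L, Pow(Add(-9, P), -1)))
Add(Mul(61, Function('J')(Add(-6, Mul(-1, 7)), -8)), Function('H')(-3, z)) = Add(Mul(61, Add(5, Add(-6, Mul(-1, 7)), Mul(2, -8))), Mul(2, -8, Pow(Add(-9, -3), -1))) = Add(Mul(61, Add(5, Add(-6, -7), -16)), Mul(2, -8, Pow(-12, -1))) = Add(Mul(61, Add(5, -13, -16)), Mul(2, -8, Rational(-1, 12))) = Add(Mul(61, -24), Rational(4, 3)) = Add(-1464, Rational(4, 3)) = Rational(-4388, 3)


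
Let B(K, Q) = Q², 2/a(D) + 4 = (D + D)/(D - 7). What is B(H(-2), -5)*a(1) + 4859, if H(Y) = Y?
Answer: 63017/13 ≈ 4847.5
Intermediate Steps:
a(D) = 2/(-4 + 2*D/(-7 + D)) (a(D) = 2/(-4 + (D + D)/(D - 7)) = 2/(-4 + (2*D)/(-7 + D)) = 2/(-4 + 2*D/(-7 + D)))
B(H(-2), -5)*a(1) + 4859 = (-5)²*((7 - 1*1)/(-14 + 1)) + 4859 = 25*((7 - 1)/(-13)) + 4859 = 25*(-1/13*6) + 4859 = 25*(-6/13) + 4859 = -150/13 + 4859 = 63017/13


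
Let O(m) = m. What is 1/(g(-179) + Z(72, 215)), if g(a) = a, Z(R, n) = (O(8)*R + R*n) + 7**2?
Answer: 1/15926 ≈ 6.2790e-5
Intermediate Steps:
Z(R, n) = 49 + 8*R + R*n (Z(R, n) = (8*R + R*n) + 7**2 = (8*R + R*n) + 49 = 49 + 8*R + R*n)
1/(g(-179) + Z(72, 215)) = 1/(-179 + (49 + 8*72 + 72*215)) = 1/(-179 + (49 + 576 + 15480)) = 1/(-179 + 16105) = 1/15926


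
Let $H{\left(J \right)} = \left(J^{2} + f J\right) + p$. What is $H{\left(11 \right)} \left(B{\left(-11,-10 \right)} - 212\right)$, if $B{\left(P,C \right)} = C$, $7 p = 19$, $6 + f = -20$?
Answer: $\frac{252192}{7} \approx 36027.0$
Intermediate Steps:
$f = -26$ ($f = -6 - 20 = -26$)
$p = \frac{19}{7}$ ($p = \frac{1}{7} \cdot 19 = \frac{19}{7} \approx 2.7143$)
$H{\left(J \right)} = \frac{19}{7} + J^{2} - 26 J$ ($H{\left(J \right)} = \left(J^{2} - 26 J\right) + \frac{19}{7} = \frac{19}{7} + J^{2} - 26 J$)
$H{\left(11 \right)} \left(B{\left(-11,-10 \right)} - 212\right) = \left(\frac{19}{7} + 11^{2} - 286\right) \left(-10 - 212\right) = \left(\frac{19}{7} + 121 - 286\right) \left(-222\right) = \left(- \frac{1136}{7}\right) \left(-222\right) = \frac{252192}{7}$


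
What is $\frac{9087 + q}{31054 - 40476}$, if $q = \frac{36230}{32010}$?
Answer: $- \frac{14545555}{15079911} \approx -0.96457$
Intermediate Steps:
$q = \frac{3623}{3201}$ ($q = 36230 \cdot \frac{1}{32010} = \frac{3623}{3201} \approx 1.1318$)
$\frac{9087 + q}{31054 - 40476} = \frac{9087 + \frac{3623}{3201}}{31054 - 40476} = \frac{29091110}{3201 \left(-9422\right)} = \frac{29091110}{3201} \left(- \frac{1}{9422}\right) = - \frac{14545555}{15079911}$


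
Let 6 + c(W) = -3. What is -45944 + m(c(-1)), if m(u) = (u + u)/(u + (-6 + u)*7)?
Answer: -872933/19 ≈ -45944.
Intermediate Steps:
c(W) = -9 (c(W) = -6 - 3 = -9)
m(u) = 2*u/(-42 + 8*u) (m(u) = (2*u)/(u + (-42 + 7*u)) = (2*u)/(-42 + 8*u) = 2*u/(-42 + 8*u))
-45944 + m(c(-1)) = -45944 - 9/(-21 + 4*(-9)) = -45944 - 9/(-21 - 36) = -45944 - 9/(-57) = -45944 - 9*(-1/57) = -45944 + 3/19 = -872933/19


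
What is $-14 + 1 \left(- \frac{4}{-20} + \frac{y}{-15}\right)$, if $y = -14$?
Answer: $- \frac{193}{15} \approx -12.867$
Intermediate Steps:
$-14 + 1 \left(- \frac{4}{-20} + \frac{y}{-15}\right) = -14 + 1 \left(- \frac{4}{-20} - \frac{14}{-15}\right) = -14 + 1 \left(\left(-4\right) \left(- \frac{1}{20}\right) - - \frac{14}{15}\right) = -14 + 1 \left(\frac{1}{5} + \frac{14}{15}\right) = -14 + 1 \cdot \frac{17}{15} = -14 + \frac{17}{15} = - \frac{193}{15}$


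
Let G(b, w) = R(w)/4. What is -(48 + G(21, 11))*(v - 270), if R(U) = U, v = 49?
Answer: 44863/4 ≈ 11216.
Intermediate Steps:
G(b, w) = w/4
-(48 + G(21, 11))*(v - 270) = -(48 + (¼)*11)*(49 - 270) = -(48 + 11/4)*(-221) = -203*(-221)/4 = -1*(-44863/4) = 44863/4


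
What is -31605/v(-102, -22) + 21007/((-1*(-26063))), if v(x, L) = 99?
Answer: -273880474/860079 ≈ -318.44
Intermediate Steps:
-31605/v(-102, -22) + 21007/((-1*(-26063))) = -31605/99 + 21007/((-1*(-26063))) = -31605*1/99 + 21007/26063 = -10535/33 + 21007*(1/26063) = -10535/33 + 21007/26063 = -273880474/860079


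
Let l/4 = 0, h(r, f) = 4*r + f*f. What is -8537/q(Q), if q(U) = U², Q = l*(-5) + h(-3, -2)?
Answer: -8537/64 ≈ -133.39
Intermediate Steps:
h(r, f) = f² + 4*r (h(r, f) = 4*r + f² = f² + 4*r)
l = 0 (l = 4*0 = 0)
Q = -8 (Q = 0*(-5) + ((-2)² + 4*(-3)) = 0 + (4 - 12) = 0 - 8 = -8)
-8537/q(Q) = -8537/((-8)²) = -8537/64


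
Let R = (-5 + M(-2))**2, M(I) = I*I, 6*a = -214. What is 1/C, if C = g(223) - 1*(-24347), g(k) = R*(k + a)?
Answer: 3/73603 ≈ 4.0759e-5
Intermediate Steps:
a = -107/3 (a = (1/6)*(-214) = -107/3 ≈ -35.667)
M(I) = I**2
R = 1 (R = (-5 + (-2)**2)**2 = (-5 + 4)**2 = (-1)**2 = 1)
g(k) = -107/3 + k (g(k) = 1*(k - 107/3) = 1*(-107/3 + k) = -107/3 + k)
C = 73603/3 (C = (-107/3 + 223) - 1*(-24347) = 562/3 + 24347 = 73603/3 ≈ 24534.)
1/C = 1/(73603/3) = 3/73603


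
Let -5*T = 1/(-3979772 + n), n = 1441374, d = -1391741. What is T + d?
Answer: -17663962854589/12691990 ≈ -1.3917e+6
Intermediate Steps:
T = 1/12691990 (T = -1/(5*(-3979772 + 1441374)) = -1/5/(-2538398) = -1/5*(-1/2538398) = 1/12691990 ≈ 7.8790e-8)
T + d = 1/12691990 - 1391741 = -17663962854589/12691990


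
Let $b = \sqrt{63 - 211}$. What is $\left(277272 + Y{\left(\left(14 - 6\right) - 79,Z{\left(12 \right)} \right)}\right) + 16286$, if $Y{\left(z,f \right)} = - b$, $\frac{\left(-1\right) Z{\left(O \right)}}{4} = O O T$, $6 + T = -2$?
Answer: $293558 - 2 i \sqrt{37} \approx 2.9356 \cdot 10^{5} - 12.166 i$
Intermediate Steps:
$T = -8$ ($T = -6 - 2 = -8$)
$b = 2 i \sqrt{37}$ ($b = \sqrt{-148} = 2 i \sqrt{37} \approx 12.166 i$)
$Z{\left(O \right)} = 32 O^{2}$ ($Z{\left(O \right)} = - 4 O O \left(-8\right) = - 4 O^{2} \left(-8\right) = - 4 \left(- 8 O^{2}\right) = 32 O^{2}$)
$Y{\left(z,f \right)} = - 2 i \sqrt{37}$
$\left(277272 + Y{\left(\left(14 - 6\right) - 79,Z{\left(12 \right)} \right)}\right) + 16286 = \left(277272 - 2 i \sqrt{37}\right) + 16286 = 293558 - 2 i \sqrt{37}$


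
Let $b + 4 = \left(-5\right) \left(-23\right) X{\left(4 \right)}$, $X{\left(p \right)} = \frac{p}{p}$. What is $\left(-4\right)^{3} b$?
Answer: $-7104$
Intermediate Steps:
$X{\left(p \right)} = 1$
$b = 111$ ($b = -4 + \left(-5\right) \left(-23\right) 1 = -4 + 115 \cdot 1 = -4 + 115 = 111$)
$\left(-4\right)^{3} b = \left(-4\right)^{3} \cdot 111 = \left(-64\right) 111 = -7104$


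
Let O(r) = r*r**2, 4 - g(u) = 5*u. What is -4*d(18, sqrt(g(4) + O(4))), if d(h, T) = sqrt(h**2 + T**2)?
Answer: -8*sqrt(93) ≈ -77.149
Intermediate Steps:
g(u) = 4 - 5*u
O(r) = r**3
d(h, T) = sqrt(T**2 + h**2)
-4*d(18, sqrt(g(4) + O(4))) = -4*sqrt((sqrt((4 - 5*4) + 4**3))**2 + 18**2) = -4*sqrt((sqrt((4 - 20) + 64))**2 + 324) = -4*sqrt((sqrt(-16 + 64))**2 + 324) = -4*sqrt((sqrt(48))**2 + 324) = -4*sqrt((4*sqrt(3))**2 + 324) = -4*sqrt(48 + 324) = -8*sqrt(93)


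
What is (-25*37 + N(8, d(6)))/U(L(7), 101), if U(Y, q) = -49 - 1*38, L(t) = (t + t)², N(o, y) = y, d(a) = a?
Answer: 919/87 ≈ 10.563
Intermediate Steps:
L(t) = 4*t² (L(t) = (2*t)² = 4*t²)
U(Y, q) = -87 (U(Y, q) = -49 - 38 = -87)
(-25*37 + N(8, d(6)))/U(L(7), 101) = (-25*37 + 6)/(-87) = (-925 + 6)*(-1/87) = -919*(-1/87) = 919/87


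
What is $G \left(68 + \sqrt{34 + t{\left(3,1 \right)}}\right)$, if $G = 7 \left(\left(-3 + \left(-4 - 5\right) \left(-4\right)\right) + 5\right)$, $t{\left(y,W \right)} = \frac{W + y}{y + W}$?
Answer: $18088 + 266 \sqrt{35} \approx 19662.0$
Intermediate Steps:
$t{\left(y,W \right)} = 1$ ($t{\left(y,W \right)} = \frac{W + y}{W + y} = 1$)
$G = 266$ ($G = 7 \left(\left(-3 + \left(-4 - 5\right) \left(-4\right)\right) + 5\right) = 7 \left(\left(-3 - -36\right) + 5\right) = 7 \left(\left(-3 + 36\right) + 5\right) = 7 \left(33 + 5\right) = 7 \cdot 38 = 266$)
$G \left(68 + \sqrt{34 + t{\left(3,1 \right)}}\right) = 266 \left(68 + \sqrt{34 + 1}\right) = 266 \left(68 + \sqrt{35}\right) = 18088 + 266 \sqrt{35}$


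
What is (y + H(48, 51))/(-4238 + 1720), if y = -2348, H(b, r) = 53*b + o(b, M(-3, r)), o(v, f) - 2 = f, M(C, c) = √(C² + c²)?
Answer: -99/1259 - 3*√290/2518 ≈ -0.098923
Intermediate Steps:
o(v, f) = 2 + f
H(b, r) = 2 + √(9 + r²) + 53*b (H(b, r) = 53*b + (2 + √((-3)² + r²)) = 53*b + (2 + √(9 + r²)) = 2 + √(9 + r²) + 53*b)
(y + H(48, 51))/(-4238 + 1720) = (-2348 + (2 + √(9 + 51²) + 53*48))/(-4238 + 1720) = (-2348 + (2 + √(9 + 2601) + 2544))/(-2518) = (-2348 + (2 + √2610 + 2544))*(-1/2518) = (-2348 + (2 + 3*√290 + 2544))*(-1/2518) = (-2348 + (2546 + 3*√290))*(-1/2518) = (198 + 3*√290)*(-1/2518) = -99/1259 - 3*√290/2518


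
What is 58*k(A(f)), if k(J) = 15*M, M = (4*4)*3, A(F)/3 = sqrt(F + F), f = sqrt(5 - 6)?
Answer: 41760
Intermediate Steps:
f = I (f = sqrt(-1) = I ≈ 1.0*I)
A(F) = 3*sqrt(2)*sqrt(F) (A(F) = 3*sqrt(F + F) = 3*sqrt(2*F) = 3*(sqrt(2)*sqrt(F)) = 3*sqrt(2)*sqrt(F))
M = 48 (M = 16*3 = 48)
k(J) = 720 (k(J) = 15*48 = 720)
58*k(A(f)) = 58*720 = 41760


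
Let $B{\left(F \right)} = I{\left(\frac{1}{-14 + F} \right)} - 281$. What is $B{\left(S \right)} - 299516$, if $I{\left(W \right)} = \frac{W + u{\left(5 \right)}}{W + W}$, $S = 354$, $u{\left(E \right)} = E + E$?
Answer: $- \frac{596193}{2} \approx -2.981 \cdot 10^{5}$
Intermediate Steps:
$u{\left(E \right)} = 2 E$
$I{\left(W \right)} = \frac{10 + W}{2 W}$ ($I{\left(W \right)} = \frac{W + 2 \cdot 5}{W + W} = \frac{W + 10}{2 W} = \left(10 + W\right) \frac{1}{2 W} = \frac{10 + W}{2 W}$)
$B{\left(F \right)} = -281 + \frac{\left(-14 + F\right) \left(10 + \frac{1}{-14 + F}\right)}{2}$ ($B{\left(F \right)} = \frac{10 + \frac{1}{-14 + F}}{2 \frac{1}{-14 + F}} - 281 = \frac{\left(-14 + F\right) \left(10 + \frac{1}{-14 + F}\right)}{2} - 281 = -281 + \frac{\left(-14 + F\right) \left(10 + \frac{1}{-14 + F}\right)}{2}$)
$B{\left(S \right)} - 299516 = \left(- \frac{701}{2} + 5 \cdot 354\right) - 299516 = \left(- \frac{701}{2} + 1770\right) - 299516 = \frac{2839}{2} - 299516 = - \frac{596193}{2}$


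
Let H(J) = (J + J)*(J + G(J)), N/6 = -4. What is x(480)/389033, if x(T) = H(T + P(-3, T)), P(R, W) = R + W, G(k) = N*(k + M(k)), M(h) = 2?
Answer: -42220926/389033 ≈ -108.53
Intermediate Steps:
N = -24 (N = 6*(-4) = -24)
G(k) = -48 - 24*k (G(k) = -24*(k + 2) = -24*(2 + k) = -48 - 24*k)
H(J) = 2*J*(-48 - 23*J) (H(J) = (J + J)*(J + (-48 - 24*J)) = (2*J)*(-48 - 23*J) = 2*J*(-48 - 23*J))
x(T) = 2*(-3 + 2*T)*(21 - 46*T) (x(T) = 2*(T + (-3 + T))*(-48 - 23*(T + (-3 + T))) = 2*(-3 + 2*T)*(-48 - 23*(-3 + 2*T)) = 2*(-3 + 2*T)*(-48 + (69 - 46*T)) = 2*(-3 + 2*T)*(21 - 46*T))
x(480)/389033 = (-126 - 184*480² + 360*480)/389033 = (-126 - 184*230400 + 172800)*(1/389033) = (-126 - 42393600 + 172800)*(1/389033) = -42220926*1/389033 = -42220926/389033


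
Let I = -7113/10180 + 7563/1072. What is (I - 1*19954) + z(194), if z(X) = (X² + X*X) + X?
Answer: 151467400431/2728240 ≈ 55518.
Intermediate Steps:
I = 17341551/2728240 (I = -7113*1/10180 + 7563*(1/1072) = -7113/10180 + 7563/1072 = 17341551/2728240 ≈ 6.3563)
z(X) = X + 2*X² (z(X) = (X² + X²) + X = 2*X² + X = X + 2*X²)
(I - 1*19954) + z(194) = (17341551/2728240 - 1*19954) + 194*(1 + 2*194) = (17341551/2728240 - 19954) + 194*(1 + 388) = -54421959409/2728240 + 194*389 = -54421959409/2728240 + 75466 = 151467400431/2728240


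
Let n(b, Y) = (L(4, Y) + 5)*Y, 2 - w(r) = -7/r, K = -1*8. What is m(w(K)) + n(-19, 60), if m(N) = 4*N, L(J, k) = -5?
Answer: 9/2 ≈ 4.5000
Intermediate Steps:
K = -8
w(r) = 2 + 7/r (w(r) = 2 - (-7)/r = 2 + 7/r)
n(b, Y) = 0 (n(b, Y) = (-5 + 5)*Y = 0*Y = 0)
m(w(K)) + n(-19, 60) = 4*(2 + 7/(-8)) + 0 = 4*(2 + 7*(-⅛)) + 0 = 4*(2 - 7/8) + 0 = 4*(9/8) + 0 = 9/2 + 0 = 9/2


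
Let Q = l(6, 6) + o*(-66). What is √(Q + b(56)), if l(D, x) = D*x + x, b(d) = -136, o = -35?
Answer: 2*√554 ≈ 47.074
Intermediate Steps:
l(D, x) = x + D*x
Q = 2352 (Q = 6*(1 + 6) - 35*(-66) = 6*7 + 2310 = 42 + 2310 = 2352)
√(Q + b(56)) = √(2352 - 136) = √2216 = 2*√554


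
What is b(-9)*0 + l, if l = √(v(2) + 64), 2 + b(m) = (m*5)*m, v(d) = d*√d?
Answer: √(64 + 2*√2) ≈ 8.1749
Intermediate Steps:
v(d) = d^(3/2)
b(m) = -2 + 5*m² (b(m) = -2 + (m*5)*m = -2 + (5*m)*m = -2 + 5*m²)
l = √(64 + 2*√2) (l = √(2^(3/2) + 64) = √(2*√2 + 64) = √(64 + 2*√2) ≈ 8.1749)
b(-9)*0 + l = (-2 + 5*(-9)²)*0 + √(64 + 2*√2) = (-2 + 5*81)*0 + √(64 + 2*√2) = (-2 + 405)*0 + √(64 + 2*√2) = 403*0 + √(64 + 2*√2) = 0 + √(64 + 2*√2) = √(64 + 2*√2)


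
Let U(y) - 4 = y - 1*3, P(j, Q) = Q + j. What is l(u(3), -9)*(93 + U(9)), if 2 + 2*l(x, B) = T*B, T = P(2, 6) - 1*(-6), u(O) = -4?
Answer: -6592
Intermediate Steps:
U(y) = 1 + y (U(y) = 4 + (y - 1*3) = 4 + (y - 3) = 4 + (-3 + y) = 1 + y)
T = 14 (T = (6 + 2) - 1*(-6) = 8 + 6 = 14)
l(x, B) = -1 + 7*B (l(x, B) = -1 + (14*B)/2 = -1 + 7*B)
l(u(3), -9)*(93 + U(9)) = (-1 + 7*(-9))*(93 + (1 + 9)) = (-1 - 63)*(93 + 10) = -64*103 = -6592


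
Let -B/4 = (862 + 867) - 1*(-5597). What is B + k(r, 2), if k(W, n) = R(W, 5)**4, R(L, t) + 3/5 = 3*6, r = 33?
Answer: 38974761/625 ≈ 62360.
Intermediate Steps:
R(L, t) = 87/5 (R(L, t) = -3/5 + 3*6 = -3/5 + 18 = 87/5)
k(W, n) = 57289761/625 (k(W, n) = (87/5)**4 = 57289761/625)
B = -29304 (B = -4*((862 + 867) - 1*(-5597)) = -4*(1729 + 5597) = -4*7326 = -29304)
B + k(r, 2) = -29304 + 57289761/625 = 38974761/625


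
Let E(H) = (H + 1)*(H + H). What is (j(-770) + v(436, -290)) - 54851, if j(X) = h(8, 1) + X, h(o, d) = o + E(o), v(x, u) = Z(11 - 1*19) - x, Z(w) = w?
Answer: -55913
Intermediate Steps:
E(H) = 2*H*(1 + H) (E(H) = (1 + H)*(2*H) = 2*H*(1 + H))
v(x, u) = -8 - x (v(x, u) = (11 - 1*19) - x = (11 - 19) - x = -8 - x)
h(o, d) = o + 2*o*(1 + o)
j(X) = 152 + X (j(X) = 8*(3 + 2*8) + X = 8*(3 + 16) + X = 8*19 + X = 152 + X)
(j(-770) + v(436, -290)) - 54851 = ((152 - 770) + (-8 - 1*436)) - 54851 = (-618 + (-8 - 436)) - 54851 = (-618 - 444) - 54851 = -1062 - 54851 = -55913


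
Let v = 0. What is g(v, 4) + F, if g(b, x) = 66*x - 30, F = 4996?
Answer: 5230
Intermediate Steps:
g(b, x) = -30 + 66*x
g(v, 4) + F = (-30 + 66*4) + 4996 = (-30 + 264) + 4996 = 234 + 4996 = 5230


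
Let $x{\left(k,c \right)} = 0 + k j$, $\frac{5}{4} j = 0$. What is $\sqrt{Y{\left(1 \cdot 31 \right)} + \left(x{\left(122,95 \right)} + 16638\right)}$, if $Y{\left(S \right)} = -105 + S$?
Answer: $2 \sqrt{4141} \approx 128.7$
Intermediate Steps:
$j = 0$ ($j = \frac{4}{5} \cdot 0 = 0$)
$x{\left(k,c \right)} = 0$ ($x{\left(k,c \right)} = 0 + k 0 = 0 + 0 = 0$)
$\sqrt{Y{\left(1 \cdot 31 \right)} + \left(x{\left(122,95 \right)} + 16638\right)} = \sqrt{\left(-105 + 1 \cdot 31\right) + \left(0 + 16638\right)} = \sqrt{\left(-105 + 31\right) + 16638} = \sqrt{-74 + 16638} = \sqrt{16564} = 2 \sqrt{4141}$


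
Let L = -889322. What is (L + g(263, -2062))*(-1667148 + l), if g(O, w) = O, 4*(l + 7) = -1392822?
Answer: 3583548781539/2 ≈ 1.7918e+12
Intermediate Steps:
l = -696425/2 (l = -7 + (¼)*(-1392822) = -7 - 696411/2 = -696425/2 ≈ -3.4821e+5)
(L + g(263, -2062))*(-1667148 + l) = (-889322 + 263)*(-1667148 - 696425/2) = -889059*(-4030721/2) = 3583548781539/2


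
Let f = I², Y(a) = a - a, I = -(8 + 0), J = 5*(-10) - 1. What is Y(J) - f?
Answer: -64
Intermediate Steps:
J = -51 (J = -50 - 1 = -51)
I = -8 (I = -1*8 = -8)
Y(a) = 0
f = 64 (f = (-8)² = 64)
Y(J) - f = 0 - 1*64 = 0 - 64 = -64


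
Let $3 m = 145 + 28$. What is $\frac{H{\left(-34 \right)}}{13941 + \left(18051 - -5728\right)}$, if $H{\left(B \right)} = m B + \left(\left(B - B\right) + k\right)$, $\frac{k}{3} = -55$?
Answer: $- \frac{6377}{113160} \approx -0.056354$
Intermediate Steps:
$k = -165$ ($k = 3 \left(-55\right) = -165$)
$m = \frac{173}{3}$ ($m = \frac{145 + 28}{3} = \frac{1}{3} \cdot 173 = \frac{173}{3} \approx 57.667$)
$H{\left(B \right)} = -165 + \frac{173 B}{3}$ ($H{\left(B \right)} = \frac{173 B}{3} + \left(\left(B - B\right) - 165\right) = \frac{173 B}{3} + \left(0 - 165\right) = \frac{173 B}{3} - 165 = -165 + \frac{173 B}{3}$)
$\frac{H{\left(-34 \right)}}{13941 + \left(18051 - -5728\right)} = \frac{-165 + \frac{173}{3} \left(-34\right)}{13941 + \left(18051 - -5728\right)} = \frac{-165 - \frac{5882}{3}}{13941 + \left(18051 + 5728\right)} = - \frac{6377}{3 \left(13941 + 23779\right)} = - \frac{6377}{3 \cdot 37720} = \left(- \frac{6377}{3}\right) \frac{1}{37720} = - \frac{6377}{113160}$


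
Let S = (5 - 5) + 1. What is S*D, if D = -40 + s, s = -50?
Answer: -90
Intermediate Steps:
D = -90 (D = -40 - 50 = -90)
S = 1 (S = 0 + 1 = 1)
S*D = 1*(-90) = -90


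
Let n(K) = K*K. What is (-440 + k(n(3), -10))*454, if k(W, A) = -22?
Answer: -209748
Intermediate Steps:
n(K) = K²
(-440 + k(n(3), -10))*454 = (-440 - 22)*454 = -462*454 = -209748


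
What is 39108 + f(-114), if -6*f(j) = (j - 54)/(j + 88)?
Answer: 508390/13 ≈ 39107.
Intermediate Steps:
f(j) = -(-54 + j)/(6*(88 + j)) (f(j) = -(j - 54)/(6*(j + 88)) = -(-54 + j)/(6*(88 + j)))
39108 + f(-114) = 39108 + (54 - 1*(-114))/(6*(88 - 114)) = 39108 + (⅙)*(54 + 114)/(-26) = 39108 + (⅙)*(-1/26)*168 = 39108 - 14/13 = 508390/13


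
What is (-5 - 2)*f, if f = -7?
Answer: 49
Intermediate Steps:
(-5 - 2)*f = (-5 - 2)*(-7) = -7*(-7) = 49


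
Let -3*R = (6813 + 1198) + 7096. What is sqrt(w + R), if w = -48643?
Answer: 2*I*sqrt(120777)/3 ≈ 231.69*I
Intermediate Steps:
R = -15107/3 (R = -((6813 + 1198) + 7096)/3 = -(8011 + 7096)/3 = -1/3*15107 = -15107/3 ≈ -5035.7)
sqrt(w + R) = sqrt(-48643 - 15107/3) = sqrt(-161036/3) = 2*I*sqrt(120777)/3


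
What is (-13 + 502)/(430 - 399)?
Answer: 489/31 ≈ 15.774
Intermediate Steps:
(-13 + 502)/(430 - 399) = 489/31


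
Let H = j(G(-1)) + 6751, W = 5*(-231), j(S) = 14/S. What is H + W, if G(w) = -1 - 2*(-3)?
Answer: 27994/5 ≈ 5598.8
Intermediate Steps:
G(w) = 5 (G(w) = -1 + 6 = 5)
W = -1155
H = 33769/5 (H = 14/5 + 6751 = 33769/5 ≈ 6753.8)
H + W = 33769/5 - 1155 = 27994/5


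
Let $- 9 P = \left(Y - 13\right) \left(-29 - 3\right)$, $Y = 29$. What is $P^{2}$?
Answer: $\frac{262144}{81} \approx 3236.3$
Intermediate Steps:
$P = \frac{512}{9}$ ($P = - \frac{\left(29 - 13\right) \left(-29 - 3\right)}{9} = - \frac{16 \left(-32\right)}{9} = \left(- \frac{1}{9}\right) \left(-512\right) = \frac{512}{9} \approx 56.889$)
$P^{2} = \left(\frac{512}{9}\right)^{2} = \frac{262144}{81}$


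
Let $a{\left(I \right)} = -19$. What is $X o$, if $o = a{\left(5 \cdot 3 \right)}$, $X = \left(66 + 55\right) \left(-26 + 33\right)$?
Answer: $-16093$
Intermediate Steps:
$X = 847$ ($X = 121 \cdot 7 = 847$)
$o = -19$
$X o = 847 \left(-19\right) = -16093$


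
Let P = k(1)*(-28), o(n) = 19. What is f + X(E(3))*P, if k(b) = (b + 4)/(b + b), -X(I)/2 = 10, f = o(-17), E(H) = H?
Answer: 1419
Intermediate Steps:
f = 19
X(I) = -20 (X(I) = -2*10 = -20)
k(b) = (4 + b)/(2*b) (k(b) = (4 + b)/((2*b)) = (4 + b)*(1/(2*b)) = (4 + b)/(2*b))
P = -70 (P = ((½)*(4 + 1)/1)*(-28) = ((½)*1*5)*(-28) = (5/2)*(-28) = -70)
f + X(E(3))*P = 19 - 20*(-70) = 19 + 1400 = 1419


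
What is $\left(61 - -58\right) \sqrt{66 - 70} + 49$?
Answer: $49 + 238 i \approx 49.0 + 238.0 i$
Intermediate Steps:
$\left(61 - -58\right) \sqrt{66 - 70} + 49 = \left(61 + 58\right) \sqrt{-4} + 49 = 119 \cdot 2 i + 49 = 238 i + 49 = 49 + 238 i$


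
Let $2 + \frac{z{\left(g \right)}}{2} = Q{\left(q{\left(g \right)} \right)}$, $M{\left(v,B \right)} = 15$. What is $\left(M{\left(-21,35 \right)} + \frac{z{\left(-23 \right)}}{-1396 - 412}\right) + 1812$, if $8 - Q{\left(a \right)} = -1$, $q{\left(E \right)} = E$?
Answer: $\frac{1651601}{904} \approx 1827.0$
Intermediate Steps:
$Q{\left(a \right)} = 9$ ($Q{\left(a \right)} = 8 - -1 = 8 + 1 = 9$)
$z{\left(g \right)} = 14$ ($z{\left(g \right)} = -4 + 2 \cdot 9 = -4 + 18 = 14$)
$\left(M{\left(-21,35 \right)} + \frac{z{\left(-23 \right)}}{-1396 - 412}\right) + 1812 = \left(15 + \frac{14}{-1396 - 412}\right) + 1812 = \left(15 + \frac{14}{-1808}\right) + 1812 = \left(15 + 14 \left(- \frac{1}{1808}\right)\right) + 1812 = \left(15 - \frac{7}{904}\right) + 1812 = \frac{13553}{904} + 1812 = \frac{1651601}{904}$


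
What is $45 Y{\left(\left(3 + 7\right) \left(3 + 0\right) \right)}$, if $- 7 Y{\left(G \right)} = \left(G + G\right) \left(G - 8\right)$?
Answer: $- \frac{59400}{7} \approx -8485.7$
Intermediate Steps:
$Y{\left(G \right)} = - \frac{2 G \left(-8 + G\right)}{7}$ ($Y{\left(G \right)} = - \frac{\left(G + G\right) \left(G - 8\right)}{7} = - \frac{2 G \left(-8 + G\right)}{7}$)
$45 Y{\left(\left(3 + 7\right) \left(3 + 0\right) \right)} = 45 \frac{2 \left(3 + 7\right) \left(3 + 0\right) \left(8 - \left(3 + 7\right) \left(3 + 0\right)\right)}{7} = 45 \frac{2 \cdot 10 \cdot 3 \left(8 - 10 \cdot 3\right)}{7} = 45 \cdot \frac{2}{7} \cdot 30 \left(8 - 30\right) = 45 \cdot \frac{2}{7} \cdot 30 \left(-22\right) = 45 \left(- \frac{1320}{7}\right) = - \frac{59400}{7}$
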